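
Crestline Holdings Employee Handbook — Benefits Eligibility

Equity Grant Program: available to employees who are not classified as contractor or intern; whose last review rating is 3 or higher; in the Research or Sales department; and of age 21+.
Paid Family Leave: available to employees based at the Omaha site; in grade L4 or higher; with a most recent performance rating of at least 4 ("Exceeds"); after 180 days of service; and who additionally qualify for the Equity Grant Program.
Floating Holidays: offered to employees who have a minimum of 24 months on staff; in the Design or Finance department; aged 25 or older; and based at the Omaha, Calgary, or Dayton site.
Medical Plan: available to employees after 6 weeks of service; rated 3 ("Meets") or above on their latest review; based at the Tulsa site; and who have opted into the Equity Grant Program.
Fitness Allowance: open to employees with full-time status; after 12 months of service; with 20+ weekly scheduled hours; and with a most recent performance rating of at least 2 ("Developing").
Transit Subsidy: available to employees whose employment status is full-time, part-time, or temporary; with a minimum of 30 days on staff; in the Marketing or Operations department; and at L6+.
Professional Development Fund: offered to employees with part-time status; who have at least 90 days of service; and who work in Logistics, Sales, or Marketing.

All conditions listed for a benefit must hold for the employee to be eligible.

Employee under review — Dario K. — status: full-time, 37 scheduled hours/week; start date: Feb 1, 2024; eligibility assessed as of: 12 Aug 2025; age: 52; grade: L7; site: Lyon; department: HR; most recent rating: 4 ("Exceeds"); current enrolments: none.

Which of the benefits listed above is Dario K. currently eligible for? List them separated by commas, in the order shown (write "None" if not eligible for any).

Fitness Allowance

Service from Feb 1, 2024 to 12 Aug 2025: 558 days.
Equity Grant Program — status full-time ✓ (not excluded); rating 4 ≥ 3 ✓; dept HR ✗ → not eligible.
Paid Family Leave — site Lyon ✗ (not Omaha) → not eligible.
Floating Holidays — service 558 days < 24 months (≈720 days) ✗ → not eligible.
Medical Plan — service 558 days ≥ 6 weeks (≈42 days) ✓; rating 4 ≥ 3 ✓; site Lyon ✗ (not Tulsa) → not eligible.
Fitness Allowance — status full-time ✓; service 558 days ≥ 12 months (≈360 days) ✓; 37 hrs/wk ≥ 20 ✓; rating 4 ≥ 2 ✓ → eligible.
Transit Subsidy — status full-time ✓; service 558 days ≥ 30 days ✓; dept HR ✗ → not eligible.
Professional Development Fund — status full-time ✗ (requires part-time) → not eligible.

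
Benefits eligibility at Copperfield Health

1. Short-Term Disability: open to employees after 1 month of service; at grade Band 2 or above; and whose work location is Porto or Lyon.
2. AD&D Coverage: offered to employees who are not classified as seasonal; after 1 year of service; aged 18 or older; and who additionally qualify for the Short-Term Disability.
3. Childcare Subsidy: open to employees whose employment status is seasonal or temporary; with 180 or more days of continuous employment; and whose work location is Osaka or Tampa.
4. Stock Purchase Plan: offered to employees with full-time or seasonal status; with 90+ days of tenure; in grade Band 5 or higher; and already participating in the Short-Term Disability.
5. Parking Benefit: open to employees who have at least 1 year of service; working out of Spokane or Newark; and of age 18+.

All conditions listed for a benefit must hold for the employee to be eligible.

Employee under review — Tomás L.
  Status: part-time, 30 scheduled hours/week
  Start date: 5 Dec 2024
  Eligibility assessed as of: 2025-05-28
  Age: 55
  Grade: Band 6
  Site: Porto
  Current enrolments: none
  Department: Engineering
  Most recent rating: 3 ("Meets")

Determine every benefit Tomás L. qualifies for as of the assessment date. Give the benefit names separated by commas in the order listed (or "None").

Short-Term Disability

Service from 5 Dec 2024 to 2025-05-28: 174 days.
Short-Term Disability — service 174 days ≥ 1 month (≈30 days) ✓; grade Band 6 ≥ Band 2 ✓; site Porto ✓ → eligible.
AD&D Coverage — status part-time ✓ (not excluded); service 174 days < 1 year (≈365 days) ✗ → not eligible.
Childcare Subsidy — status part-time ✗ (requires seasonal or temporary) → not eligible.
Stock Purchase Plan — status part-time ✗ (requires full-time or seasonal) → not eligible.
Parking Benefit — service 174 days < 1 year (≈365 days) ✗ → not eligible.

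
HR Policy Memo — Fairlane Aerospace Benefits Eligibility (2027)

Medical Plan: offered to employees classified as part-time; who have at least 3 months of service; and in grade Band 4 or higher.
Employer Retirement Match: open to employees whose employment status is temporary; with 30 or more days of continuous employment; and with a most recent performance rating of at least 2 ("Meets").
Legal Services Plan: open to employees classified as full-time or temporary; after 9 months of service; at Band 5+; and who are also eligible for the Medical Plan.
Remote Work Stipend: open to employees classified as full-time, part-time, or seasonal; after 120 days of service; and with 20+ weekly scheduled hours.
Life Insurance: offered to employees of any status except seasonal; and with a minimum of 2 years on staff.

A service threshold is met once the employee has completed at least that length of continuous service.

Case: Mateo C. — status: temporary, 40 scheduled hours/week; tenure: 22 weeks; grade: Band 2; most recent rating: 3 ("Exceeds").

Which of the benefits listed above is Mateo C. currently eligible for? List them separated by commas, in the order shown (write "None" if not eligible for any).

Medical Plan — status temporary ✗ (requires part-time) → not eligible.
Employer Retirement Match — status temporary ✓; service 22 weeks ≥ 30 days ✓; rating 3 ≥ 2 ✓ → eligible.
Legal Services Plan — status temporary ✓; service 22 weeks < 9 months (≈270 days) ✗ → not eligible.
Remote Work Stipend — status temporary ✗ (requires full-time, part-time, or seasonal) → not eligible.
Life Insurance — status temporary ✓ (not excluded); service 22 weeks < 2 years (≈730 days) ✗ → not eligible.

Employer Retirement Match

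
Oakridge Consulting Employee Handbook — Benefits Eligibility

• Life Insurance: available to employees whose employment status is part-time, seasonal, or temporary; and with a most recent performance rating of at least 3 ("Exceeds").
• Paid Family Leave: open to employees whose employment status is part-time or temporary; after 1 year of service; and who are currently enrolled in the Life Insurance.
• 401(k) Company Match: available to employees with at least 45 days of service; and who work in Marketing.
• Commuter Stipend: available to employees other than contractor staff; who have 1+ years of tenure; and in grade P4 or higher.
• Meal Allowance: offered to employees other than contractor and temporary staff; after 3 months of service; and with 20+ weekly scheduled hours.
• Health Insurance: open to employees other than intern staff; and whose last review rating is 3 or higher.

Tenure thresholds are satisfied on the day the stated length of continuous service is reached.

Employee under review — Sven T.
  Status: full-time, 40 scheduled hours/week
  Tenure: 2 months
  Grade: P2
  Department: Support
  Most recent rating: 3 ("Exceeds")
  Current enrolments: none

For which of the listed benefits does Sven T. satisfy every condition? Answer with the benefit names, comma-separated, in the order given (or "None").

Health Insurance

Life Insurance — status full-time ✗ (requires part-time, seasonal, or temporary) → not eligible.
Paid Family Leave — status full-time ✗ (requires part-time or temporary) → not eligible.
401(k) Company Match — service 2 months ≥ 45 days ✓; dept Support ✗ → not eligible.
Commuter Stipend — status full-time ✓ (not excluded); service 2 months < 1 year (≈365 days) ✗ → not eligible.
Meal Allowance — status full-time ✓ (not excluded); service 2 months < 3 months ✗ → not eligible.
Health Insurance — status full-time ✓ (not excluded); rating 3 ≥ 3 ✓ → eligible.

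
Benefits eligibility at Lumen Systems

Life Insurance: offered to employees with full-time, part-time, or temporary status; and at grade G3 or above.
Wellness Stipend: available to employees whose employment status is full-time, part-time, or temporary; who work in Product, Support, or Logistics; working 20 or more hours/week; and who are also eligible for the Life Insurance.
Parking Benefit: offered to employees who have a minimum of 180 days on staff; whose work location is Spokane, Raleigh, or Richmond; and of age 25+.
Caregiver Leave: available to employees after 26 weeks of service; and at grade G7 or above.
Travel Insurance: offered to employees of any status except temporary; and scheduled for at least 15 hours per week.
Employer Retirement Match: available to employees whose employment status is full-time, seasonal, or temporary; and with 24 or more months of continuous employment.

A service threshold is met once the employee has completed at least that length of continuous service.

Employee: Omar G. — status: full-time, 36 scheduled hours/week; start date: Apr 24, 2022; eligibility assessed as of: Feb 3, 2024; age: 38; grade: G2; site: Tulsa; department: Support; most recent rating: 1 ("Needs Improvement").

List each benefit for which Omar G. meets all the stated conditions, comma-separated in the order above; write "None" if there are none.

Travel Insurance

Service from Apr 24, 2022 to Feb 3, 2024: 650 days.
Life Insurance — status full-time ✓; grade G2 < G3 ✗ → not eligible.
Wellness Stipend — status full-time ✓; dept Support ✓; 36 hrs/wk ≥ 20 ✓; not eligible for Life Insurance ✗ → not eligible.
Parking Benefit — service 650 days ≥ 180 days ✓; site Tulsa ✗ (not Spokane, Raleigh, or Richmond) → not eligible.
Caregiver Leave — service 650 days ≥ 26 weeks (≈182 days) ✓; grade G2 < G7 ✗ → not eligible.
Travel Insurance — status full-time ✓ (not excluded); 36 hrs/wk ≥ 15 ✓ → eligible.
Employer Retirement Match — status full-time ✓; service 650 days < 24 months (≈720 days) ✗ → not eligible.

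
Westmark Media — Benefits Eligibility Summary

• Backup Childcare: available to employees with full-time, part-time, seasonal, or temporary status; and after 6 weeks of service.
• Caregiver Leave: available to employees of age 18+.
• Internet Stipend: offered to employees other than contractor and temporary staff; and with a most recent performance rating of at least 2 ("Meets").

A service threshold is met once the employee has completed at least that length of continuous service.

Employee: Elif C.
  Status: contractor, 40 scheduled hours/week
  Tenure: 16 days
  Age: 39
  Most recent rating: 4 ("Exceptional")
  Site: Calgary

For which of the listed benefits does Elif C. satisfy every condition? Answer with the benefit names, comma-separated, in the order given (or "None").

Backup Childcare — status contractor ✗ (requires full-time, part-time, seasonal, or temporary) → not eligible.
Caregiver Leave — age 39 ≥ 18 ✓ → eligible.
Internet Stipend — status contractor ✗ (excluded) → not eligible.

Caregiver Leave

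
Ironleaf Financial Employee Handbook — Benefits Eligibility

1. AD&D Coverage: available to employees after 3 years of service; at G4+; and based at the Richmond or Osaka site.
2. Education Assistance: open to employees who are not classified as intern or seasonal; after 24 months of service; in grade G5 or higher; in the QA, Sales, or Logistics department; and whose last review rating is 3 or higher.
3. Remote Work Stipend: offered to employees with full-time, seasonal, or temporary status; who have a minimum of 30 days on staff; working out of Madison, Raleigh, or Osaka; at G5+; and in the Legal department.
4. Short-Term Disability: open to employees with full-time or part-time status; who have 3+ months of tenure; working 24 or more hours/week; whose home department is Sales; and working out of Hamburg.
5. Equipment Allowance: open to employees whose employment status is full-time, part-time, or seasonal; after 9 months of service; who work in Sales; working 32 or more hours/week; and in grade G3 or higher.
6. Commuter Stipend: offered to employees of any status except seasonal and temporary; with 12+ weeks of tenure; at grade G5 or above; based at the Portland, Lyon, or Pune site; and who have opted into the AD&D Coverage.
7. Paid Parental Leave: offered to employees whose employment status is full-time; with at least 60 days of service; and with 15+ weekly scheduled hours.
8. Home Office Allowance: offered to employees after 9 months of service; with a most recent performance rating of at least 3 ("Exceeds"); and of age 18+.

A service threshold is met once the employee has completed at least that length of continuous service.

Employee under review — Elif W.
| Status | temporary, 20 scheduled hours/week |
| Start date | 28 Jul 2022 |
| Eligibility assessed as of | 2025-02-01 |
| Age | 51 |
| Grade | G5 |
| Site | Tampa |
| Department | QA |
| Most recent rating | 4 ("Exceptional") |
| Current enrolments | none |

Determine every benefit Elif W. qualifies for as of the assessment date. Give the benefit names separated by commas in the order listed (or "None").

Service from 28 Jul 2022 to 2025-02-01: 919 days.
AD&D Coverage — service 919 days < 3 years (≈1095 days) ✗ → not eligible.
Education Assistance — status temporary ✓ (not excluded); service 919 days ≥ 24 months (≈720 days) ✓; grade G5 ≥ G5 ✓; dept QA ✓; rating 4 ≥ 3 ✓ → eligible.
Remote Work Stipend — status temporary ✓; service 919 days ≥ 30 days ✓; site Tampa ✗ (not Madison, Raleigh, or Osaka) → not eligible.
Short-Term Disability — status temporary ✗ (requires full-time or part-time) → not eligible.
Equipment Allowance — status temporary ✗ (requires full-time, part-time, or seasonal) → not eligible.
Commuter Stipend — status temporary ✗ (excluded) → not eligible.
Paid Parental Leave — status temporary ✗ (requires full-time) → not eligible.
Home Office Allowance — service 919 days ≥ 9 months (≈270 days) ✓; rating 4 ≥ 3 ✓; age 51 ≥ 18 ✓ → eligible.

Education Assistance, Home Office Allowance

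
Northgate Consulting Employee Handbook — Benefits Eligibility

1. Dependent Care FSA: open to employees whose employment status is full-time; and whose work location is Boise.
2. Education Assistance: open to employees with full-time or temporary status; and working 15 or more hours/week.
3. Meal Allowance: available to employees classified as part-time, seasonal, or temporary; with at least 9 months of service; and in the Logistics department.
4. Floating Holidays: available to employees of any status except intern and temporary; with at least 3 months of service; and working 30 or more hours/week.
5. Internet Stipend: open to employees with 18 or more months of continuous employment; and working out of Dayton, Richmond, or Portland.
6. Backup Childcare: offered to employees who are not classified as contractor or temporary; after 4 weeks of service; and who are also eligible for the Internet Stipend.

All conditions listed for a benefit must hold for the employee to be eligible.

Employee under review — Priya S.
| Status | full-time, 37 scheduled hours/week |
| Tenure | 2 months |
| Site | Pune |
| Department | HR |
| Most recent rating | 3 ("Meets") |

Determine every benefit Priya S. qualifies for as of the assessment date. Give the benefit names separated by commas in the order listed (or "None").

Education Assistance

Dependent Care FSA — status full-time ✓; site Pune ✗ (not Boise) → not eligible.
Education Assistance — status full-time ✓; 37 hrs/wk ≥ 15 ✓ → eligible.
Meal Allowance — status full-time ✗ (requires part-time, seasonal, or temporary) → not eligible.
Floating Holidays — status full-time ✓ (not excluded); service 2 months < 3 months ✗ → not eligible.
Internet Stipend — service 2 months < 18 months ✗ → not eligible.
Backup Childcare — status full-time ✓ (not excluded); service 2 months ≥ 4 weeks (≈28 days) ✓; not eligible for Internet Stipend ✗ → not eligible.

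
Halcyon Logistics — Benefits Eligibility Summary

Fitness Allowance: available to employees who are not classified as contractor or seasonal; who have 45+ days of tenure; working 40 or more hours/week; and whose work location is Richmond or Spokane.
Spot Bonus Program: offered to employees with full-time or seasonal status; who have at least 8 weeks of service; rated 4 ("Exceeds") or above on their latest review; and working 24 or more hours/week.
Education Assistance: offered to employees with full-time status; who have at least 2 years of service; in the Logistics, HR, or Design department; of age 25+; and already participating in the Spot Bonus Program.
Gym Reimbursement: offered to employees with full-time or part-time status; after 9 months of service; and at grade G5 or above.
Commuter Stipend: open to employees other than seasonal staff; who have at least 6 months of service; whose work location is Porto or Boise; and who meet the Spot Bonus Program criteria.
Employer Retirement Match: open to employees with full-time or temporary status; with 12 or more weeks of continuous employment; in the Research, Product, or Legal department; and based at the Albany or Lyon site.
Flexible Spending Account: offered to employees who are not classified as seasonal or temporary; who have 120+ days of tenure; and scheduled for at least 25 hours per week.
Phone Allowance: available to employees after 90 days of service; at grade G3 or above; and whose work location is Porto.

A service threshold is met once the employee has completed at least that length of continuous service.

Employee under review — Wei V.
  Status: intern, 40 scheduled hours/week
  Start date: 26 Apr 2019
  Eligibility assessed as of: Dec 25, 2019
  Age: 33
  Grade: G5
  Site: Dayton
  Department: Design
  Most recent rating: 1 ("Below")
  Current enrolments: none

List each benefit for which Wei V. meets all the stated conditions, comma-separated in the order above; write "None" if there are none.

Service from 26 Apr 2019 to Dec 25, 2019: 243 days.
Fitness Allowance — status intern ✓ (not excluded); service 243 days ≥ 45 days ✓; 40 hrs/wk ≥ 40 ✓; site Dayton ✗ (not Richmond or Spokane) → not eligible.
Spot Bonus Program — status intern ✗ (requires full-time or seasonal) → not eligible.
Education Assistance — status intern ✗ (requires full-time) → not eligible.
Gym Reimbursement — status intern ✗ (requires full-time or part-time) → not eligible.
Commuter Stipend — status intern ✓ (not excluded); service 243 days ≥ 6 months (≈180 days) ✓; site Dayton ✗ (not Porto or Boise) → not eligible.
Employer Retirement Match — status intern ✗ (requires full-time or temporary) → not eligible.
Flexible Spending Account — status intern ✓ (not excluded); service 243 days ≥ 120 days ✓; 40 hrs/wk ≥ 25 ✓ → eligible.
Phone Allowance — service 243 days ≥ 90 days ✓; grade G5 ≥ G3 ✓; site Dayton ✗ (not Porto) → not eligible.

Flexible Spending Account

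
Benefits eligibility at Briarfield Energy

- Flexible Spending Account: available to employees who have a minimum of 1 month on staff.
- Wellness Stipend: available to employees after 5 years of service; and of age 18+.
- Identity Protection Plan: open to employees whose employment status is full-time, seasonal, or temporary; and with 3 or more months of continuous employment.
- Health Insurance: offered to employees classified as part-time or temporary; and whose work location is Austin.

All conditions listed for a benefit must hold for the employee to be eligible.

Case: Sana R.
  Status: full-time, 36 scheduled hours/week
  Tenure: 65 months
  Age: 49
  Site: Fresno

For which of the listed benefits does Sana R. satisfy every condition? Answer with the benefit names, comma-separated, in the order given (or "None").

Flexible Spending Account — service 65 months ≥ 1 month ✓ → eligible.
Wellness Stipend — service 65 months ≥ 5 years (≈1825 days) ✓; age 49 ≥ 18 ✓ → eligible.
Identity Protection Plan — status full-time ✓; service 65 months ≥ 3 months ✓ → eligible.
Health Insurance — status full-time ✗ (requires part-time or temporary) → not eligible.

Flexible Spending Account, Wellness Stipend, Identity Protection Plan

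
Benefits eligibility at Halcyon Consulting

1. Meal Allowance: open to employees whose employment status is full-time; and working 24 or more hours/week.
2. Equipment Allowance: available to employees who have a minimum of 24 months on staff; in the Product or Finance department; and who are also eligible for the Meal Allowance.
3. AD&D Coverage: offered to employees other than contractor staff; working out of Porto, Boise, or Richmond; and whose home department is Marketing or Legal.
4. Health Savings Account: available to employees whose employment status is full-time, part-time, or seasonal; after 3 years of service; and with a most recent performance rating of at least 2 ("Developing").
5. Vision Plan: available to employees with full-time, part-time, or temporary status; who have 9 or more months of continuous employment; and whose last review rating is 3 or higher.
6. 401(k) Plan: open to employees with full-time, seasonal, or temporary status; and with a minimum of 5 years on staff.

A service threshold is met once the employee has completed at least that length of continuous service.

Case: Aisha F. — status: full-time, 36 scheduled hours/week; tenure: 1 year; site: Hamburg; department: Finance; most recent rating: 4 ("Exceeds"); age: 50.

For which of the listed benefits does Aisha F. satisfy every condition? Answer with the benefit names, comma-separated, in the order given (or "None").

Meal Allowance, Vision Plan

Meal Allowance — status full-time ✓; 36 hrs/wk ≥ 24 ✓ → eligible.
Equipment Allowance — service 1 year < 24 months (≈720 days) ✗ → not eligible.
AD&D Coverage — status full-time ✓ (not excluded); site Hamburg ✗ (not Porto, Boise, or Richmond) → not eligible.
Health Savings Account — status full-time ✓; service 1 year < 3 years ✗ → not eligible.
Vision Plan — status full-time ✓; service 1 year ≥ 9 months (≈270 days) ✓; rating 4 ≥ 3 ✓ → eligible.
401(k) Plan — status full-time ✓; service 1 year < 5 years ✗ → not eligible.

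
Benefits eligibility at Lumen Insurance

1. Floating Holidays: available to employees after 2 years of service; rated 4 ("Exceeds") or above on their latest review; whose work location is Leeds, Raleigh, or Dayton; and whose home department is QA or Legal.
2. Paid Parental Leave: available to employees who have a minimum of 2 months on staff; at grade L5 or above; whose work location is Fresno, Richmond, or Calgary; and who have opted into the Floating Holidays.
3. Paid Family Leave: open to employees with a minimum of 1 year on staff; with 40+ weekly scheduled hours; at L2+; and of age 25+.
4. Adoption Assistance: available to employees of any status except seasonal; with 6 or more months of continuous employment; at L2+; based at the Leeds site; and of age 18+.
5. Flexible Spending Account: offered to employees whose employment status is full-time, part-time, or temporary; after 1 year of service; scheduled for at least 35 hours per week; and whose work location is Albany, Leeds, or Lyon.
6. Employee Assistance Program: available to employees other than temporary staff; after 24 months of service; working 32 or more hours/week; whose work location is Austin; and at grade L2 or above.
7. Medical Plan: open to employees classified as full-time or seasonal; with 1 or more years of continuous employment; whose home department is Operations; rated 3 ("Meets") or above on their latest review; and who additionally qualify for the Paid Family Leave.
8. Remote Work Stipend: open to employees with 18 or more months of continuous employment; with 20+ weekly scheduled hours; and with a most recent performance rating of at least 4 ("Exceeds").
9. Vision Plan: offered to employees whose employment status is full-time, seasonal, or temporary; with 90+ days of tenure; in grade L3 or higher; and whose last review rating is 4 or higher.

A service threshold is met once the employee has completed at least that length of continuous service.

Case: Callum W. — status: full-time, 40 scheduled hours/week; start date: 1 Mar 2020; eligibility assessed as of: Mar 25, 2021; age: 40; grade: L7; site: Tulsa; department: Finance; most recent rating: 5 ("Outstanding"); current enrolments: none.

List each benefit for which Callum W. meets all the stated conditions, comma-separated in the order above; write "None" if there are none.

Paid Family Leave, Vision Plan

Service from 1 Mar 2020 to Mar 25, 2021: 389 days.
Floating Holidays — service 389 days < 2 years (≈730 days) ✗ → not eligible.
Paid Parental Leave — service 389 days ≥ 2 months (≈60 days) ✓; grade L7 ≥ L5 ✓; site Tulsa ✗ (not Fresno, Richmond, or Calgary) → not eligible.
Paid Family Leave — service 389 days ≥ 1 year (≈365 days) ✓; 40 hrs/wk ≥ 40 ✓; grade L7 ≥ L2 ✓; age 40 ≥ 25 ✓ → eligible.
Adoption Assistance — status full-time ✓ (not excluded); service 389 days ≥ 6 months (≈180 days) ✓; grade L7 ≥ L2 ✓; site Tulsa ✗ (not Leeds) → not eligible.
Flexible Spending Account — status full-time ✓; service 389 days ≥ 1 year (≈365 days) ✓; 40 hrs/wk ≥ 35 ✓; site Tulsa ✗ (not Albany, Leeds, or Lyon) → not eligible.
Employee Assistance Program — status full-time ✓ (not excluded); service 389 days < 24 months (≈720 days) ✗ → not eligible.
Medical Plan — status full-time ✓; service 389 days ≥ 1 year (≈365 days) ✓; dept Finance ✗ → not eligible.
Remote Work Stipend — service 389 days < 18 months (≈540 days) ✗ → not eligible.
Vision Plan — status full-time ✓; service 389 days ≥ 90 days ✓; grade L7 ≥ L3 ✓; rating 5 ≥ 4 ✓ → eligible.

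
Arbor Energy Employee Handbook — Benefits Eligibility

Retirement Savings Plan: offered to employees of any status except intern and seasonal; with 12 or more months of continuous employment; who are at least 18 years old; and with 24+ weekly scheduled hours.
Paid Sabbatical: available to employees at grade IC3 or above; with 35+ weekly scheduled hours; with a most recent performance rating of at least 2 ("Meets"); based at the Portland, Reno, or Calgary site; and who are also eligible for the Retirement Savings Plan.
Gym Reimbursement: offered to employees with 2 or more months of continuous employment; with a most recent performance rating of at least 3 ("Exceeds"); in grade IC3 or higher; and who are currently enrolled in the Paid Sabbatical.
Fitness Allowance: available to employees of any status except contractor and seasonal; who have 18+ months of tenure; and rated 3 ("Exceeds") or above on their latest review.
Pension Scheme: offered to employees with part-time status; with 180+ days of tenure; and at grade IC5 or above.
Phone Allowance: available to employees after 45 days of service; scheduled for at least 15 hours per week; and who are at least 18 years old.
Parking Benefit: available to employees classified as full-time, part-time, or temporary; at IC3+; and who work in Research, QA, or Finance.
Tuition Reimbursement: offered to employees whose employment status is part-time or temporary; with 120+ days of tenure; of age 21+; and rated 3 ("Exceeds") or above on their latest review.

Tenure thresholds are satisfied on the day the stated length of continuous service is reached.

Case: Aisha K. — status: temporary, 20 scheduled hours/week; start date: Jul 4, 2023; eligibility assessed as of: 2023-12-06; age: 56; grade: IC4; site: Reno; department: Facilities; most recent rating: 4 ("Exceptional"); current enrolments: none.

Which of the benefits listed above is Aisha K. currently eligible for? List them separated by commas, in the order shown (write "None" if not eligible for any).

Service from Jul 4, 2023 to 2023-12-06: 155 days.
Retirement Savings Plan — status temporary ✓ (not excluded); service 155 days < 12 months (≈360 days) ✗ → not eligible.
Paid Sabbatical — grade IC4 ≥ IC3 ✓; 20 hrs/wk < 35 ✗ → not eligible.
Gym Reimbursement — service 155 days ≥ 2 months (≈60 days) ✓; rating 4 ≥ 3 ✓; grade IC4 ≥ IC3 ✓; not enrolled in Paid Sabbatical ✗ → not eligible.
Fitness Allowance — status temporary ✓ (not excluded); service 155 days < 18 months (≈540 days) ✗ → not eligible.
Pension Scheme — status temporary ✗ (requires part-time) → not eligible.
Phone Allowance — service 155 days ≥ 45 days ✓; 20 hrs/wk ≥ 15 ✓; age 56 ≥ 18 ✓ → eligible.
Parking Benefit — status temporary ✓; grade IC4 ≥ IC3 ✓; dept Facilities ✗ → not eligible.
Tuition Reimbursement — status temporary ✓; service 155 days ≥ 120 days ✓; age 56 ≥ 21 ✓; rating 4 ≥ 3 ✓ → eligible.

Phone Allowance, Tuition Reimbursement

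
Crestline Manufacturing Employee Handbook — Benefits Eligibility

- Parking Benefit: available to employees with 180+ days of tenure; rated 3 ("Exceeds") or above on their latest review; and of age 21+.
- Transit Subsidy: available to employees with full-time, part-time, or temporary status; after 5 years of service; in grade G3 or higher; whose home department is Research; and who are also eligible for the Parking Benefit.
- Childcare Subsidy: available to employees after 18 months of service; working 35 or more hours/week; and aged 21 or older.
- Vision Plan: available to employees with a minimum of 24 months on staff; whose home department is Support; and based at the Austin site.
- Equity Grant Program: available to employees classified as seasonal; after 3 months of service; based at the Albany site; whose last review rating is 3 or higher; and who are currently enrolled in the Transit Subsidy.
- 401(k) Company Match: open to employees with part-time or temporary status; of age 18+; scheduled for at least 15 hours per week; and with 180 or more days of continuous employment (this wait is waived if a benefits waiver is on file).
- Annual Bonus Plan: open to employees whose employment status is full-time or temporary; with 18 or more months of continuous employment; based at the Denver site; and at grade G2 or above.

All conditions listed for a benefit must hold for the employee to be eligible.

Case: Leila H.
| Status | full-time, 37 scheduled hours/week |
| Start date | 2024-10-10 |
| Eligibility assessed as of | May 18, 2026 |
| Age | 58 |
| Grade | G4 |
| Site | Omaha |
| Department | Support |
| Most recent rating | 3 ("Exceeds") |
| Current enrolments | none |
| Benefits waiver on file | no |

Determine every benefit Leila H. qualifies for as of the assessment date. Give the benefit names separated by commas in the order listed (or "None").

Service from 2024-10-10 to May 18, 2026: 585 days.
Parking Benefit — service 585 days ≥ 180 days ✓; rating 3 ≥ 3 ✓; age 58 ≥ 21 ✓ → eligible.
Transit Subsidy — status full-time ✓; service 585 days < 5 years (≈1825 days) ✗ → not eligible.
Childcare Subsidy — service 585 days ≥ 18 months (≈540 days) ✓; 37 hrs/wk ≥ 35 ✓; age 58 ≥ 21 ✓ → eligible.
Vision Plan — service 585 days < 24 months (≈720 days) ✗ → not eligible.
Equity Grant Program — status full-time ✗ (requires seasonal) → not eligible.
401(k) Company Match — status full-time ✗ (requires part-time or temporary) → not eligible.
Annual Bonus Plan — status full-time ✓; service 585 days ≥ 18 months (≈540 days) ✓; site Omaha ✗ (not Denver) → not eligible.

Parking Benefit, Childcare Subsidy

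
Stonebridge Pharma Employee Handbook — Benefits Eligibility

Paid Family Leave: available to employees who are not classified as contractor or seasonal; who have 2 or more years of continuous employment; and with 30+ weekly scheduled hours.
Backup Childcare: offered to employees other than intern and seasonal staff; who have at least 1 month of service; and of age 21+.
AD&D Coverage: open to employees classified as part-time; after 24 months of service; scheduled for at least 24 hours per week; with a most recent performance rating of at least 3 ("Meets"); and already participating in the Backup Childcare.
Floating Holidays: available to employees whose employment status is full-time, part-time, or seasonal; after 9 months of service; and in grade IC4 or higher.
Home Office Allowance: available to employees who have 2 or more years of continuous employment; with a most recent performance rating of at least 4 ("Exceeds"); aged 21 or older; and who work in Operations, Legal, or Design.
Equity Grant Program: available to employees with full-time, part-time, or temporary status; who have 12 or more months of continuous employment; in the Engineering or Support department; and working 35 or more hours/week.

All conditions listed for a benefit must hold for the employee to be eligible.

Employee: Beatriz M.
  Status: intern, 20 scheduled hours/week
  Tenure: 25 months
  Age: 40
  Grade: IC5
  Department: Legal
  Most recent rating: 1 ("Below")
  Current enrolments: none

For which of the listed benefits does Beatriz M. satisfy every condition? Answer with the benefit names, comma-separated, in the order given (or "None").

None

Paid Family Leave — status intern ✓ (not excluded); service 25 months ≥ 2 years (≈730 days) ✓; 20 hrs/wk < 30 ✗ → not eligible.
Backup Childcare — status intern ✗ (excluded) → not eligible.
AD&D Coverage — status intern ✗ (requires part-time) → not eligible.
Floating Holidays — status intern ✗ (requires full-time, part-time, or seasonal) → not eligible.
Home Office Allowance — service 25 months ≥ 2 years (≈730 days) ✓; rating 1 < 4 ✗ → not eligible.
Equity Grant Program — status intern ✗ (requires full-time, part-time, or temporary) → not eligible.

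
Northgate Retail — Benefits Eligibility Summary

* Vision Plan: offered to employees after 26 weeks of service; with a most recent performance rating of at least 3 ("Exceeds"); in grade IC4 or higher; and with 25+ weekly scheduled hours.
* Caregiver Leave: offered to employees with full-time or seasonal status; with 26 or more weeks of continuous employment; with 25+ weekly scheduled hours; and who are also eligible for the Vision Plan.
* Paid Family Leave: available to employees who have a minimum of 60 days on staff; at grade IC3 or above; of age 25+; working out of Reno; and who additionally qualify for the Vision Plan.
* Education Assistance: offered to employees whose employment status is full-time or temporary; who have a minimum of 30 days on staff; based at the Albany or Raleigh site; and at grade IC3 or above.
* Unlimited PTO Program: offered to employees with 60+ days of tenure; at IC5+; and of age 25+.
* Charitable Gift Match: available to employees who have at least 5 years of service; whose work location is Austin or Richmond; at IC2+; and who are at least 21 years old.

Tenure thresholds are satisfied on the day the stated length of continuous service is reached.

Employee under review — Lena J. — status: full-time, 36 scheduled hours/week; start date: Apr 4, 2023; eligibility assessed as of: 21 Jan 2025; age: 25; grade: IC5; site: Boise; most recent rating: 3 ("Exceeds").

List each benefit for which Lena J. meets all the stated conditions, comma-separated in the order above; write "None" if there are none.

Vision Plan, Caregiver Leave, Unlimited PTO Program

Service from Apr 4, 2023 to 21 Jan 2025: 658 days.
Vision Plan — service 658 days ≥ 26 weeks (≈182 days) ✓; rating 3 ≥ 3 ✓; grade IC5 ≥ IC4 ✓; 36 hrs/wk ≥ 25 ✓ → eligible.
Caregiver Leave — status full-time ✓; service 658 days ≥ 26 weeks (≈182 days) ✓; 36 hrs/wk ≥ 25 ✓; eligible for Vision Plan ✓ → eligible.
Paid Family Leave — service 658 days ≥ 60 days ✓; grade IC5 ≥ IC3 ✓; age 25 ≥ 25 ✓; site Boise ✗ (not Reno) → not eligible.
Education Assistance — status full-time ✓; service 658 days ≥ 30 days ✓; site Boise ✗ (not Albany or Raleigh) → not eligible.
Unlimited PTO Program — service 658 days ≥ 60 days ✓; grade IC5 ≥ IC5 ✓; age 25 ≥ 25 ✓ → eligible.
Charitable Gift Match — service 658 days < 5 years (≈1825 days) ✗ → not eligible.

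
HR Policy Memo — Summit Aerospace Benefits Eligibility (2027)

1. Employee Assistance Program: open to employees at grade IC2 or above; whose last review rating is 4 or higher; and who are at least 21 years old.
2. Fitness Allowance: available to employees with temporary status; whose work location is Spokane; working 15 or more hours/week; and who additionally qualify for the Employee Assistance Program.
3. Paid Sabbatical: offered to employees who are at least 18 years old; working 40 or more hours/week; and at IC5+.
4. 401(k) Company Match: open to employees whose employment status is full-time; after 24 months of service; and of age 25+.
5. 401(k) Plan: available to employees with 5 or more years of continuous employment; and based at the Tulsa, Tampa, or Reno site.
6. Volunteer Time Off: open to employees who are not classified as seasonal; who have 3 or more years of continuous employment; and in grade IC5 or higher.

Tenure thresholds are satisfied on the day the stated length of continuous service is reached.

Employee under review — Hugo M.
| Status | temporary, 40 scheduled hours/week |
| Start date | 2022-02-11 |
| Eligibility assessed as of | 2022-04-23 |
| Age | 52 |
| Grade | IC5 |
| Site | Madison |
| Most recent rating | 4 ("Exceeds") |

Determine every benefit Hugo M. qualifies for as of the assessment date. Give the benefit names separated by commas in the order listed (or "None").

Employee Assistance Program, Paid Sabbatical

Service from 2022-02-11 to 2022-04-23: 71 days.
Employee Assistance Program — grade IC5 ≥ IC2 ✓; rating 4 ≥ 4 ✓; age 52 ≥ 21 ✓ → eligible.
Fitness Allowance — status temporary ✓; site Madison ✗ (not Spokane) → not eligible.
Paid Sabbatical — age 52 ≥ 18 ✓; 40 hrs/wk ≥ 40 ✓; grade IC5 ≥ IC5 ✓ → eligible.
401(k) Company Match — status temporary ✗ (requires full-time) → not eligible.
401(k) Plan — service 71 days < 5 years (≈1825 days) ✗ → not eligible.
Volunteer Time Off — status temporary ✓ (not excluded); service 71 days < 3 years (≈1095 days) ✗ → not eligible.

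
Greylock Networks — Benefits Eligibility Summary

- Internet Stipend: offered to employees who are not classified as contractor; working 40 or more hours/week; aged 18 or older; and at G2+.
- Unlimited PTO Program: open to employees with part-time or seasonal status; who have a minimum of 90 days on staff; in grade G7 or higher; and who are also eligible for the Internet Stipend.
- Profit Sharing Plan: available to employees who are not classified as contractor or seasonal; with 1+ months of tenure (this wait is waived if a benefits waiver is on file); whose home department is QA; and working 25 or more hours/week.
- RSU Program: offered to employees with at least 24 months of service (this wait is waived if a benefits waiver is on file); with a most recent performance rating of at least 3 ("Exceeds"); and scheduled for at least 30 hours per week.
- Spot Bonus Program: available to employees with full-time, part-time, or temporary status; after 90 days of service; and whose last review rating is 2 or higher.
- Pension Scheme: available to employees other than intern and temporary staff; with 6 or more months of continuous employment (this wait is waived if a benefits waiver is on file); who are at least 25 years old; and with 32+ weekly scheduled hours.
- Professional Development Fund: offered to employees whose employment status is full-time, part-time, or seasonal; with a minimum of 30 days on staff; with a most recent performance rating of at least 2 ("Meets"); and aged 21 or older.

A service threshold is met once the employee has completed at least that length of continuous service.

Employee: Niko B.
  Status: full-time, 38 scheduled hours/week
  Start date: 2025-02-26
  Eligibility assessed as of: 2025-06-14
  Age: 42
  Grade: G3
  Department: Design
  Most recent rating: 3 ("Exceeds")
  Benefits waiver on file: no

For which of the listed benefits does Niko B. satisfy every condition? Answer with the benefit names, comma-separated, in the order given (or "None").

Service from 2025-02-26 to 2025-06-14: 108 days.
Internet Stipend — status full-time ✓ (not excluded); 38 hrs/wk < 40 ✗ → not eligible.
Unlimited PTO Program — status full-time ✗ (requires part-time or seasonal) → not eligible.
Profit Sharing Plan — status full-time ✓ (not excluded); no waiver, service 108 days ≥ 1 month (≈30 days) ✓; dept Design ✗ → not eligible.
RSU Program — no waiver, service 108 days < 24 months (≈720 days) ✗ → not eligible.
Spot Bonus Program — status full-time ✓; service 108 days ≥ 90 days ✓; rating 3 ≥ 2 ✓ → eligible.
Pension Scheme — status full-time ✓ (not excluded); no waiver, service 108 days < 6 months (≈180 days) ✗ → not eligible.
Professional Development Fund — status full-time ✓; service 108 days ≥ 30 days ✓; rating 3 ≥ 2 ✓; age 42 ≥ 21 ✓ → eligible.

Spot Bonus Program, Professional Development Fund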